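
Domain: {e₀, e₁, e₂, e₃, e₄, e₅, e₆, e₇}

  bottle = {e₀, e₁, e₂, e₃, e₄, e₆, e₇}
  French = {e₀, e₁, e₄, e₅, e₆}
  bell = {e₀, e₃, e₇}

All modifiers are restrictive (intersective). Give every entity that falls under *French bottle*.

{e₀, e₁, e₄, e₆}

⟦bottle⟧ = {e₀, e₁, e₂, e₃, e₄, e₆, e₇}
… ∩ ⟦French⟧ = {e₀, e₁, e₂, e₃, e₄, e₆, e₇} ∩ {e₀, e₁, e₄, e₅, e₆} = {e₀, e₁, e₄, e₆}
So ⟦French bottle⟧ = {e₀, e₁, e₄, e₆}.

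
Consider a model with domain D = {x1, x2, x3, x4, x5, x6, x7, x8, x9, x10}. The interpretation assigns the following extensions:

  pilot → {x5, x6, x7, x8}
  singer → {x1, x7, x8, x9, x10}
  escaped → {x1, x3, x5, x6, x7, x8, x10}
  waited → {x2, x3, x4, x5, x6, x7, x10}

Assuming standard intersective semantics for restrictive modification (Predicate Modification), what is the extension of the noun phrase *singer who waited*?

⟦who waited⟧ = ⟦waited⟧ = {x2, x3, x4, x5, x6, x7, x10}
⟦singer⟧ = {x1, x7, x8, x9, x10}
… ∩ ⟦who waited⟧ = {x1, x7, x8, x9, x10} ∩ {x2, x3, x4, x5, x6, x7, x10} = {x7, x10}
So ⟦singer who waited⟧ = {x7, x10}.

{x7, x10}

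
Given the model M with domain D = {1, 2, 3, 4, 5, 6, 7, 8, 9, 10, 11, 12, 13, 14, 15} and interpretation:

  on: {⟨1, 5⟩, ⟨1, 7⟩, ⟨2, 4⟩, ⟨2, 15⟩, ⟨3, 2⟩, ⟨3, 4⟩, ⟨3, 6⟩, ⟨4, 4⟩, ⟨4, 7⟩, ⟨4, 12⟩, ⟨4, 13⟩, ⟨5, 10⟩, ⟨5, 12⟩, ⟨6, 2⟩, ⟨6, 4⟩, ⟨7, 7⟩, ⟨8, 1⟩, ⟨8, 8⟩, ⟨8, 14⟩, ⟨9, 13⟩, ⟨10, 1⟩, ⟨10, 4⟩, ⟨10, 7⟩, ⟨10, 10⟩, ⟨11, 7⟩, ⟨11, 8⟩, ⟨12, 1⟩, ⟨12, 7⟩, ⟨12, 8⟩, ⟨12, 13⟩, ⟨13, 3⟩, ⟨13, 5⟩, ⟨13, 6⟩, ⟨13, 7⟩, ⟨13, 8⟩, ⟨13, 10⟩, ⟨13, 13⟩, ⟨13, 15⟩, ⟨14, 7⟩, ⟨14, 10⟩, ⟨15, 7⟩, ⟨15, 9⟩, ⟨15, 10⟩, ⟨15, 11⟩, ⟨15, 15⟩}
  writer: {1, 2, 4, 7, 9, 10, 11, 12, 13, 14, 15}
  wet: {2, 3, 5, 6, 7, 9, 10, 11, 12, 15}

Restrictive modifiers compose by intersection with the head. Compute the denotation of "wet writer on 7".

⟦on 7⟧ = {x : ⟨x, 7⟩ ∈ ⟦on⟧} = {1, 4, 7, 10, 11, 12, 13, 14, 15}
⟦writer⟧ = {1, 2, 4, 7, 9, 10, 11, 12, 13, 14, 15}
… ∩ ⟦on 7⟧ = {1, 2, 4, 7, 9, 10, 11, 12, 13, 14, 15} ∩ {1, 4, 7, 10, 11, 12, 13, 14, 15} = {1, 4, 7, 10, 11, 12, 13, 14, 15}
… ∩ ⟦wet⟧ = {1, 4, 7, 10, 11, 12, 13, 14, 15} ∩ {2, 3, 5, 6, 7, 9, 10, 11, 12, 15} = {7, 10, 11, 12, 15}
So ⟦wet writer on 7⟧ = {7, 10, 11, 12, 15}.

{7, 10, 11, 12, 15}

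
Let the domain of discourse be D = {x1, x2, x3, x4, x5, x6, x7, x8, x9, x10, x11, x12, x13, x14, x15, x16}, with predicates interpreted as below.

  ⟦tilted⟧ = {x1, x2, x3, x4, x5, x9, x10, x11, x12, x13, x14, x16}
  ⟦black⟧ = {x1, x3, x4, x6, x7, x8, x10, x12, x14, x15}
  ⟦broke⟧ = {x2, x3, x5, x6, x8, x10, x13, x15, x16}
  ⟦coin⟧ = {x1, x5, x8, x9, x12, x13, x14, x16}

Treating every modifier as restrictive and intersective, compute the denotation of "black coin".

{x1, x8, x12, x14}

⟦coin⟧ = {x1, x5, x8, x9, x12, x13, x14, x16}
… ∩ ⟦black⟧ = {x1, x5, x8, x9, x12, x13, x14, x16} ∩ {x1, x3, x4, x6, x7, x8, x10, x12, x14, x15} = {x1, x8, x12, x14}
So ⟦black coin⟧ = {x1, x8, x12, x14}.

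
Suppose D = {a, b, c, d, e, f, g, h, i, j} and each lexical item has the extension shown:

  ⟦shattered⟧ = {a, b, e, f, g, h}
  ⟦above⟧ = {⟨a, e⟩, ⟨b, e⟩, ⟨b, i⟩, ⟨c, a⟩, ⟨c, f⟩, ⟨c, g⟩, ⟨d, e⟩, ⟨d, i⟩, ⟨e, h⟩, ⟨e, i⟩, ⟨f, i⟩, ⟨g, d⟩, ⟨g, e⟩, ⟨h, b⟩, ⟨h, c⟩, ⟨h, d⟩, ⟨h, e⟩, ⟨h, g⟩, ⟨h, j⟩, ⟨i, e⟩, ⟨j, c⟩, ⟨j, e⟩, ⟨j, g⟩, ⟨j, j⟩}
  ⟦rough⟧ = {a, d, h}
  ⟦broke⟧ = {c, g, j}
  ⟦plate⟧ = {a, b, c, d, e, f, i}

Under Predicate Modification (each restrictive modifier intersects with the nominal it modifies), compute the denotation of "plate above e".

⟦above e⟧ = {x : ⟨x, e⟩ ∈ ⟦above⟧} = {a, b, d, g, h, i, j}
⟦plate⟧ = {a, b, c, d, e, f, i}
… ∩ ⟦above e⟧ = {a, b, c, d, e, f, i} ∩ {a, b, d, g, h, i, j} = {a, b, d, i}
So ⟦plate above e⟧ = {a, b, d, i}.

{a, b, d, i}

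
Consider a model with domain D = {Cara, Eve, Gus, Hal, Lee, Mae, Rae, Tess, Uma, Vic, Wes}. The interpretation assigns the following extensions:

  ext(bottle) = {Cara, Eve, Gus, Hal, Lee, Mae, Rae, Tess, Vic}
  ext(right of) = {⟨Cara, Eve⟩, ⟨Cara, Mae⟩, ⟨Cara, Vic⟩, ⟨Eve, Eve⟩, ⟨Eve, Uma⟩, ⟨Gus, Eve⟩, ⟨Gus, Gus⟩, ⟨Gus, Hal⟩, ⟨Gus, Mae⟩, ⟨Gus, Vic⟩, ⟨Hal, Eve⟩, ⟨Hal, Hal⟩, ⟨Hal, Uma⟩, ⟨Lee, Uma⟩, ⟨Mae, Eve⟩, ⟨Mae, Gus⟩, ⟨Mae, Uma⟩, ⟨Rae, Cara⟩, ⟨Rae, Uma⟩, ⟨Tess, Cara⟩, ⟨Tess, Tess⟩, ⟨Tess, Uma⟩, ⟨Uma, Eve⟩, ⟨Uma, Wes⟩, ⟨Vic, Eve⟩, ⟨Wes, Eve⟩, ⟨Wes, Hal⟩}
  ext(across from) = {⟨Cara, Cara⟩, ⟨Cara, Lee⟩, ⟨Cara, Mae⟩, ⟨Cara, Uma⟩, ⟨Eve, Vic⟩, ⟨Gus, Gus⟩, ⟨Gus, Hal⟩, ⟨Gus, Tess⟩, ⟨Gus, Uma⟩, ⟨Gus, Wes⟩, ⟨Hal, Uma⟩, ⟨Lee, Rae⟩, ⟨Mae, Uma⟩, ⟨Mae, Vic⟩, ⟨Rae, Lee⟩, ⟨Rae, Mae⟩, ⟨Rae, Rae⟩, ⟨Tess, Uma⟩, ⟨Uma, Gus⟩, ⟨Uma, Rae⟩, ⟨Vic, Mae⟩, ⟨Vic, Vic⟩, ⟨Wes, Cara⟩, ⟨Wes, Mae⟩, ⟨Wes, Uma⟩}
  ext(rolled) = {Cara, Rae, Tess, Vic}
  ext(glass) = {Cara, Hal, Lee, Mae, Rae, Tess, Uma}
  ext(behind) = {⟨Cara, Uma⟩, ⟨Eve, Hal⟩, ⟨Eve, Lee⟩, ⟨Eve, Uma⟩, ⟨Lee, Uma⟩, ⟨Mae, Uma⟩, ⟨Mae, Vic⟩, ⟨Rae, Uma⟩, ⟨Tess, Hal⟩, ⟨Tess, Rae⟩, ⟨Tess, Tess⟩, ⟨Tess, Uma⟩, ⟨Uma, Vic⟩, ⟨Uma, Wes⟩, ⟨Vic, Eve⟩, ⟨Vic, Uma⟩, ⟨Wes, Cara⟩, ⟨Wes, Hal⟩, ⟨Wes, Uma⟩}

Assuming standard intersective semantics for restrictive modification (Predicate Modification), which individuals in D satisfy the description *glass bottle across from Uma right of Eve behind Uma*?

{Cara, Mae}

⟦across from Uma⟧ = {x : ⟨x, Uma⟩ ∈ ⟦across from⟧} = {Cara, Gus, Hal, Mae, Tess, Wes}
⟦right of Eve⟧ = {x : ⟨x, Eve⟩ ∈ ⟦right of⟧} = {Cara, Eve, Gus, Hal, Mae, Uma, Vic, Wes}
⟦behind Uma⟧ = {x : ⟨x, Uma⟩ ∈ ⟦behind⟧} = {Cara, Eve, Lee, Mae, Rae, Tess, Vic, Wes}
⟦bottle⟧ = {Cara, Eve, Gus, Hal, Lee, Mae, Rae, Tess, Vic}
… ∩ ⟦across from Uma⟧ = {Cara, Eve, Gus, Hal, Lee, Mae, Rae, Tess, Vic} ∩ {Cara, Gus, Hal, Mae, Tess, Wes} = {Cara, Gus, Hal, Mae, Tess}
… ∩ ⟦right of Eve⟧ = {Cara, Gus, Hal, Mae, Tess} ∩ {Cara, Eve, Gus, Hal, Mae, Uma, Vic, Wes} = {Cara, Gus, Hal, Mae}
… ∩ ⟦behind Uma⟧ = {Cara, Gus, Hal, Mae} ∩ {Cara, Eve, Lee, Mae, Rae, Tess, Vic, Wes} = {Cara, Mae}
… ∩ ⟦glass⟧ = {Cara, Mae} ∩ {Cara, Hal, Lee, Mae, Rae, Tess, Uma} = {Cara, Mae}
So ⟦glass bottle across from Uma right of Eve behind Uma⟧ = {Cara, Mae}.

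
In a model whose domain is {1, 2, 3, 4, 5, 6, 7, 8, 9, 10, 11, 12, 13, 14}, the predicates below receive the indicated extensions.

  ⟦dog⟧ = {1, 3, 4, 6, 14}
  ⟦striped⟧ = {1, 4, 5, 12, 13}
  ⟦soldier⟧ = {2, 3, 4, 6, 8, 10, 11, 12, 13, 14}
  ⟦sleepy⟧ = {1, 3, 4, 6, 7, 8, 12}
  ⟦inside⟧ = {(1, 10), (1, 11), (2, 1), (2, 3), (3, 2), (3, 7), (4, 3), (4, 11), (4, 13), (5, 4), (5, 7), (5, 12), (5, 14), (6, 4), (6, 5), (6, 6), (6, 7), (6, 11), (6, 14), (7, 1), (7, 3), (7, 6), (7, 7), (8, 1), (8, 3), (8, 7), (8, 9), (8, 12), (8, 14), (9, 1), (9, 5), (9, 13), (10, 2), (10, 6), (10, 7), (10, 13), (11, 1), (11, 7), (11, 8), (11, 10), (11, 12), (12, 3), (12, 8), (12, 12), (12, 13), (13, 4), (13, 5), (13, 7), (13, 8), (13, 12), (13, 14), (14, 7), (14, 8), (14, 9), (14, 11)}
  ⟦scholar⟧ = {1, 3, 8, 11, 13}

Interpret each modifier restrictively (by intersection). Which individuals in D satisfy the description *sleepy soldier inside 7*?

{3, 6, 8}

⟦inside 7⟧ = {x : ⟨x, 7⟩ ∈ ⟦inside⟧} = {3, 5, 6, 7, 8, 10, 11, 13, 14}
⟦soldier⟧ = {2, 3, 4, 6, 8, 10, 11, 12, 13, 14}
… ∩ ⟦inside 7⟧ = {2, 3, 4, 6, 8, 10, 11, 12, 13, 14} ∩ {3, 5, 6, 7, 8, 10, 11, 13, 14} = {3, 6, 8, 10, 11, 13, 14}
… ∩ ⟦sleepy⟧ = {3, 6, 8, 10, 11, 13, 14} ∩ {1, 3, 4, 6, 7, 8, 12} = {3, 6, 8}
So ⟦sleepy soldier inside 7⟧ = {3, 6, 8}.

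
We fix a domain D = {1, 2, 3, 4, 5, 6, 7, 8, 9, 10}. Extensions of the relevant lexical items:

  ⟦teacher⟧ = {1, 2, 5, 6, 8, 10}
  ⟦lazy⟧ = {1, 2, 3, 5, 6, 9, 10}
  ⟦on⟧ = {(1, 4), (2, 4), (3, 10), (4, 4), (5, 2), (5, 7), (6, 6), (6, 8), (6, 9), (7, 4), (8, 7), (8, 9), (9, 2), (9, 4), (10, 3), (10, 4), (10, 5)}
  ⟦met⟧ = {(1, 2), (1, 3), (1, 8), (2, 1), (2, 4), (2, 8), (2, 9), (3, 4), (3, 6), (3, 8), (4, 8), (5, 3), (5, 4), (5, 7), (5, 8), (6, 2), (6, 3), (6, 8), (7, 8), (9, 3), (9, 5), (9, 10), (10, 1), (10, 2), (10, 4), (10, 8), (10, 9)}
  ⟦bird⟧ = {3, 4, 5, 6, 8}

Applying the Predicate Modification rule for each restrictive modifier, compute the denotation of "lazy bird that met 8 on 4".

⟦that met 8⟧ = {x : ⟨x, 8⟩ ∈ ⟦met⟧} = {1, 2, 3, 4, 5, 6, 7, 10}
⟦on 4⟧ = {x : ⟨x, 4⟩ ∈ ⟦on⟧} = {1, 2, 4, 7, 9, 10}
⟦bird⟧ = {3, 4, 5, 6, 8}
… ∩ ⟦that met 8⟧ = {3, 4, 5, 6, 8} ∩ {1, 2, 3, 4, 5, 6, 7, 10} = {3, 4, 5, 6}
… ∩ ⟦on 4⟧ = {3, 4, 5, 6} ∩ {1, 2, 4, 7, 9, 10} = {4}
… ∩ ⟦lazy⟧ = {4} ∩ {1, 2, 3, 5, 6, 9, 10} = ∅
So ⟦lazy bird that met 8 on 4⟧ = {}.

{}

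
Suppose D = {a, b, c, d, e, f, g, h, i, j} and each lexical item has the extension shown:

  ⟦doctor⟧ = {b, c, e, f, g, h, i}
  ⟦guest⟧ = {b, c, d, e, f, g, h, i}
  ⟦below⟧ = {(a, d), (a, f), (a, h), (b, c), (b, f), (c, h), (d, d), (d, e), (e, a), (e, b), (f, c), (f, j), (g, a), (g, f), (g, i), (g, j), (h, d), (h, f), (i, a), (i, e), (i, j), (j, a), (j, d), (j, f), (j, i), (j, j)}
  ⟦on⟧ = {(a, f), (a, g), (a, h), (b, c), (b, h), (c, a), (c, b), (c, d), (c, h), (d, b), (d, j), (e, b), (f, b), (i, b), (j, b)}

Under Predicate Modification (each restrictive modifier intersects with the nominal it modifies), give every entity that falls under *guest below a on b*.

{e, i}

⟦below a⟧ = {x : ⟨x, a⟩ ∈ ⟦below⟧} = {e, g, i, j}
⟦on b⟧ = {x : ⟨x, b⟩ ∈ ⟦on⟧} = {c, d, e, f, i, j}
⟦guest⟧ = {b, c, d, e, f, g, h, i}
… ∩ ⟦below a⟧ = {b, c, d, e, f, g, h, i} ∩ {e, g, i, j} = {e, g, i}
… ∩ ⟦on b⟧ = {e, g, i} ∩ {c, d, e, f, i, j} = {e, i}
So ⟦guest below a on b⟧ = {e, i}.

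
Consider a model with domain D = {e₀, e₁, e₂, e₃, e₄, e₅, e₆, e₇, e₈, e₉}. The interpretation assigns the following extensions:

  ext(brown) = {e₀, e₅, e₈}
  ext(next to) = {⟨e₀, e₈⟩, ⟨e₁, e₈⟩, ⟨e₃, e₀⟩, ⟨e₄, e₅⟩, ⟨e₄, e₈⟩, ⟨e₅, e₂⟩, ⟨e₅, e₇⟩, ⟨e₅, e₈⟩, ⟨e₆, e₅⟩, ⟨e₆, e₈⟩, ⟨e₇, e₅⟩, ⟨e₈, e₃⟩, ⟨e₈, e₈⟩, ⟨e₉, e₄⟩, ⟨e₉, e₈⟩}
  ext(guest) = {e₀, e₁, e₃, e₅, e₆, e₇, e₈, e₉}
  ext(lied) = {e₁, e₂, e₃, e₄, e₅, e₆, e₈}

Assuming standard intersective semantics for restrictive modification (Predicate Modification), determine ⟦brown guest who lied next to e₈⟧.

⟦who lied⟧ = ⟦lied⟧ = {e₁, e₂, e₃, e₄, e₅, e₆, e₈}
⟦next to e₈⟧ = {x : ⟨x, e₈⟩ ∈ ⟦next to⟧} = {e₀, e₁, e₄, e₅, e₆, e₈, e₉}
⟦guest⟧ = {e₀, e₁, e₃, e₅, e₆, e₇, e₈, e₉}
… ∩ ⟦who lied⟧ = {e₀, e₁, e₃, e₅, e₆, e₇, e₈, e₉} ∩ {e₁, e₂, e₃, e₄, e₅, e₆, e₈} = {e₁, e₃, e₅, e₆, e₈}
… ∩ ⟦next to e₈⟧ = {e₁, e₃, e₅, e₆, e₈} ∩ {e₀, e₁, e₄, e₅, e₆, e₈, e₉} = {e₁, e₅, e₆, e₈}
… ∩ ⟦brown⟧ = {e₁, e₅, e₆, e₈} ∩ {e₀, e₅, e₈} = {e₅, e₈}
So ⟦brown guest who lied next to e₈⟧ = {e₅, e₈}.

{e₅, e₈}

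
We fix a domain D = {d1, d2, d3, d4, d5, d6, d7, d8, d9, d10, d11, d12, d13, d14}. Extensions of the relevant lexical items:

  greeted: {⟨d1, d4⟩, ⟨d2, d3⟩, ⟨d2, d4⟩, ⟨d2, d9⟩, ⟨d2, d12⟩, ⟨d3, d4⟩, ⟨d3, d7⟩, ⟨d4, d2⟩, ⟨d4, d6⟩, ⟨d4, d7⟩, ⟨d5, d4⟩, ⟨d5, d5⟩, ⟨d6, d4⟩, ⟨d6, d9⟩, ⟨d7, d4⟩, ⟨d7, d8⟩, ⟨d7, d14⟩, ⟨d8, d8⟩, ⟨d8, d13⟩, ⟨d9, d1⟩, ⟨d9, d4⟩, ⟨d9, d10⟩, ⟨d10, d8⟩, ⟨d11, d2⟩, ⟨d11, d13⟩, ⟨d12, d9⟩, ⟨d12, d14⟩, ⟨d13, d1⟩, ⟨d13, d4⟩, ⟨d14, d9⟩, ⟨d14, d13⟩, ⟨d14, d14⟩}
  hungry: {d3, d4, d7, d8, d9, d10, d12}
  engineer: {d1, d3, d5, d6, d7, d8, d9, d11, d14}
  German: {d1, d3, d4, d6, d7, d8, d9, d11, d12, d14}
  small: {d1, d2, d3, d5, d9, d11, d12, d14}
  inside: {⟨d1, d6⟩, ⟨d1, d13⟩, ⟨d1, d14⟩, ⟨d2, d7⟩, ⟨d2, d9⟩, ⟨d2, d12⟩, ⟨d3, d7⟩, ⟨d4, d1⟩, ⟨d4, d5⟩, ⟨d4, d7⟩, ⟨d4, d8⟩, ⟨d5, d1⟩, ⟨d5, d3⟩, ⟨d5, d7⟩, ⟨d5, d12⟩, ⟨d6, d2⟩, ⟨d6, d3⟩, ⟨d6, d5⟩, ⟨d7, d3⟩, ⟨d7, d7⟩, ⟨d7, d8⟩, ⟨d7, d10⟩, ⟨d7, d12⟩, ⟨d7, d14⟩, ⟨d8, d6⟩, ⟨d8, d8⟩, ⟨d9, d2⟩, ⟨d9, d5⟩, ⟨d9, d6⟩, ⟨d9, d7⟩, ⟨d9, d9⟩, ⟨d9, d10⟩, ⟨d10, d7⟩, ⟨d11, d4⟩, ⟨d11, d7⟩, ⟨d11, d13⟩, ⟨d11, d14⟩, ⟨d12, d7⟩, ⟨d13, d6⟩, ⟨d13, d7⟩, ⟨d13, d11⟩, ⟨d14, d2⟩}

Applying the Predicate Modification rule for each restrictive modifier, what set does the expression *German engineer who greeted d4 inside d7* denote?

{d3, d7, d9}

⟦who greeted d4⟧ = {x : ⟨x, d4⟩ ∈ ⟦greeted⟧} = {d1, d2, d3, d5, d6, d7, d9, d13}
⟦inside d7⟧ = {x : ⟨x, d7⟩ ∈ ⟦inside⟧} = {d2, d3, d4, d5, d7, d9, d10, d11, d12, d13}
⟦engineer⟧ = {d1, d3, d5, d6, d7, d8, d9, d11, d14}
… ∩ ⟦who greeted d4⟧ = {d1, d3, d5, d6, d7, d8, d9, d11, d14} ∩ {d1, d2, d3, d5, d6, d7, d9, d13} = {d1, d3, d5, d6, d7, d9}
… ∩ ⟦inside d7⟧ = {d1, d3, d5, d6, d7, d9} ∩ {d2, d3, d4, d5, d7, d9, d10, d11, d12, d13} = {d3, d5, d7, d9}
… ∩ ⟦German⟧ = {d3, d5, d7, d9} ∩ {d1, d3, d4, d6, d7, d8, d9, d11, d12, d14} = {d3, d7, d9}
So ⟦German engineer who greeted d4 inside d7⟧ = {d3, d7, d9}.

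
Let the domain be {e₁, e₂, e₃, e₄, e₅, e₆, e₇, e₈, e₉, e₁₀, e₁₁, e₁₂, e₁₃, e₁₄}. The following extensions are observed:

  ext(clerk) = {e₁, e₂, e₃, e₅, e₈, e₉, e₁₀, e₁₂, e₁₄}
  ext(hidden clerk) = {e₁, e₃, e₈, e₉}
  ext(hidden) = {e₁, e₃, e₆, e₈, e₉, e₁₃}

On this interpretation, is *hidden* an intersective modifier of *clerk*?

yes

⟦hidden⟧ ∩ ⟦clerk⟧ = {e₁, e₃, e₆, e₈, e₉, e₁₃} ∩ {e₁, e₂, e₃, e₅, e₈, e₉, e₁₀, e₁₂, e₁₄} = {e₁, e₃, e₈, e₉}
Observed ⟦hidden clerk⟧ = {e₁, e₃, e₈, e₉}.
These coincide, so the modifier is intersective here.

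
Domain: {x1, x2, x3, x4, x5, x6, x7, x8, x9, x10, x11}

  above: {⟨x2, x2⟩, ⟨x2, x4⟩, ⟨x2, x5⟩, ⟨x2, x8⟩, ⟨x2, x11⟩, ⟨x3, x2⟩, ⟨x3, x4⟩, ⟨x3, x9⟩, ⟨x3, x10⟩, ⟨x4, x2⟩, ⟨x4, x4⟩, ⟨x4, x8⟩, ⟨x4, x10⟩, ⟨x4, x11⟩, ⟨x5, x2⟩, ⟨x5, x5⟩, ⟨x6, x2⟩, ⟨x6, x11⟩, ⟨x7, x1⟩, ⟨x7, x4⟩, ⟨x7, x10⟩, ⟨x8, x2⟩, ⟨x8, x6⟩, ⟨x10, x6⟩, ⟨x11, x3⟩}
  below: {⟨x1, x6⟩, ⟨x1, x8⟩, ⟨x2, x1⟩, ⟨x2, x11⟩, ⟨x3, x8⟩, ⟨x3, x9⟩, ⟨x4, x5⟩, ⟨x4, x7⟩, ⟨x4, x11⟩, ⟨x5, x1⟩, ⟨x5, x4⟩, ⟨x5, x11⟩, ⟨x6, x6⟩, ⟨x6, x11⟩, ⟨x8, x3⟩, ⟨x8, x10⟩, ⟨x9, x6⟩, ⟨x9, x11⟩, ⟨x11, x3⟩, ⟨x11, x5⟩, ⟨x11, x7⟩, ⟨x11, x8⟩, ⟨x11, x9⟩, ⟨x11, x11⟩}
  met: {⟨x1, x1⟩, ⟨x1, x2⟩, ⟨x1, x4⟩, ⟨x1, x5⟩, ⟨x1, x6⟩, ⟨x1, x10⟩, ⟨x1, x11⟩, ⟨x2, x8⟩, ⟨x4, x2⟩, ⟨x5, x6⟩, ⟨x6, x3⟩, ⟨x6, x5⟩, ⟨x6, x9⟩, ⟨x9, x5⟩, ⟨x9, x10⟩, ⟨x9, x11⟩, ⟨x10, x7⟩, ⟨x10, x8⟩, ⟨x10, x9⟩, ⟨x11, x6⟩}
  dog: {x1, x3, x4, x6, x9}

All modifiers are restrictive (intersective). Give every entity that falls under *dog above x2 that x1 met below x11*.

⟦above x2⟧ = {x : ⟨x, x2⟩ ∈ ⟦above⟧} = {x2, x3, x4, x5, x6, x8}
⟦that x1 met⟧ = {x : ⟨x1, x⟩ ∈ ⟦met⟧} = {x1, x2, x4, x5, x6, x10, x11}
⟦below x11⟧ = {x : ⟨x, x11⟩ ∈ ⟦below⟧} = {x2, x4, x5, x6, x9, x11}
⟦dog⟧ = {x1, x3, x4, x6, x9}
… ∩ ⟦above x2⟧ = {x1, x3, x4, x6, x9} ∩ {x2, x3, x4, x5, x6, x8} = {x3, x4, x6}
… ∩ ⟦that x1 met⟧ = {x3, x4, x6} ∩ {x1, x2, x4, x5, x6, x10, x11} = {x4, x6}
… ∩ ⟦below x11⟧ = {x4, x6} ∩ {x2, x4, x5, x6, x9, x11} = {x4, x6}
So ⟦dog above x2 that x1 met below x11⟧ = {x4, x6}.

{x4, x6}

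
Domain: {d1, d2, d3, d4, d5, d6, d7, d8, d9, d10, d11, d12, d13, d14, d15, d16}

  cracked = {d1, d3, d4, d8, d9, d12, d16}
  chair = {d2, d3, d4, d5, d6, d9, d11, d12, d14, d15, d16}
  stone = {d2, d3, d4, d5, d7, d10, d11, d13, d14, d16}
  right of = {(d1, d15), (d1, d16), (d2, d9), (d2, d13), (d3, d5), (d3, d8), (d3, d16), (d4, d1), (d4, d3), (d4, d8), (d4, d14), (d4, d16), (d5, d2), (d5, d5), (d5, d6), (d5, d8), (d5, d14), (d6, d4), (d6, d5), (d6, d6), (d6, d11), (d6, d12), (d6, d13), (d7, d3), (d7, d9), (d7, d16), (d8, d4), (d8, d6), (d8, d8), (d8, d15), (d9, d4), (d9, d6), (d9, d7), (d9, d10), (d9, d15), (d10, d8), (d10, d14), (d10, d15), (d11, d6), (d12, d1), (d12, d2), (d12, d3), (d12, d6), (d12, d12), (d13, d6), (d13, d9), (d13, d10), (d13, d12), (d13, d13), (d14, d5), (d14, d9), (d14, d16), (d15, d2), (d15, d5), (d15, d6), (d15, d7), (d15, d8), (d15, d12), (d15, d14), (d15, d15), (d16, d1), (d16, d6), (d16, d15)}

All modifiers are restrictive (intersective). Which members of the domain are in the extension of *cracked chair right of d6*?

⟦right of d6⟧ = {x : ⟨x, d6⟩ ∈ ⟦right of⟧} = {d5, d6, d8, d9, d11, d12, d13, d15, d16}
⟦chair⟧ = {d2, d3, d4, d5, d6, d9, d11, d12, d14, d15, d16}
… ∩ ⟦right of d6⟧ = {d2, d3, d4, d5, d6, d9, d11, d12, d14, d15, d16} ∩ {d5, d6, d8, d9, d11, d12, d13, d15, d16} = {d5, d6, d9, d11, d12, d15, d16}
… ∩ ⟦cracked⟧ = {d5, d6, d9, d11, d12, d15, d16} ∩ {d1, d3, d4, d8, d9, d12, d16} = {d9, d12, d16}
So ⟦cracked chair right of d6⟧ = {d9, d12, d16}.

{d9, d12, d16}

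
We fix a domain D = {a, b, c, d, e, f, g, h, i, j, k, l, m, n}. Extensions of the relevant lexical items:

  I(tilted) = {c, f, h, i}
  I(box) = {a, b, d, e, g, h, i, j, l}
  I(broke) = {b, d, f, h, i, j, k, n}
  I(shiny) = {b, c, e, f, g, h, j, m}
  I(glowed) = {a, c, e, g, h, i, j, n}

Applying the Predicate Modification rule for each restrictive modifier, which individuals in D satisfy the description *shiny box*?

{b, e, g, h, j}

⟦box⟧ = {a, b, d, e, g, h, i, j, l}
… ∩ ⟦shiny⟧ = {a, b, d, e, g, h, i, j, l} ∩ {b, c, e, f, g, h, j, m} = {b, e, g, h, j}
So ⟦shiny box⟧ = {b, e, g, h, j}.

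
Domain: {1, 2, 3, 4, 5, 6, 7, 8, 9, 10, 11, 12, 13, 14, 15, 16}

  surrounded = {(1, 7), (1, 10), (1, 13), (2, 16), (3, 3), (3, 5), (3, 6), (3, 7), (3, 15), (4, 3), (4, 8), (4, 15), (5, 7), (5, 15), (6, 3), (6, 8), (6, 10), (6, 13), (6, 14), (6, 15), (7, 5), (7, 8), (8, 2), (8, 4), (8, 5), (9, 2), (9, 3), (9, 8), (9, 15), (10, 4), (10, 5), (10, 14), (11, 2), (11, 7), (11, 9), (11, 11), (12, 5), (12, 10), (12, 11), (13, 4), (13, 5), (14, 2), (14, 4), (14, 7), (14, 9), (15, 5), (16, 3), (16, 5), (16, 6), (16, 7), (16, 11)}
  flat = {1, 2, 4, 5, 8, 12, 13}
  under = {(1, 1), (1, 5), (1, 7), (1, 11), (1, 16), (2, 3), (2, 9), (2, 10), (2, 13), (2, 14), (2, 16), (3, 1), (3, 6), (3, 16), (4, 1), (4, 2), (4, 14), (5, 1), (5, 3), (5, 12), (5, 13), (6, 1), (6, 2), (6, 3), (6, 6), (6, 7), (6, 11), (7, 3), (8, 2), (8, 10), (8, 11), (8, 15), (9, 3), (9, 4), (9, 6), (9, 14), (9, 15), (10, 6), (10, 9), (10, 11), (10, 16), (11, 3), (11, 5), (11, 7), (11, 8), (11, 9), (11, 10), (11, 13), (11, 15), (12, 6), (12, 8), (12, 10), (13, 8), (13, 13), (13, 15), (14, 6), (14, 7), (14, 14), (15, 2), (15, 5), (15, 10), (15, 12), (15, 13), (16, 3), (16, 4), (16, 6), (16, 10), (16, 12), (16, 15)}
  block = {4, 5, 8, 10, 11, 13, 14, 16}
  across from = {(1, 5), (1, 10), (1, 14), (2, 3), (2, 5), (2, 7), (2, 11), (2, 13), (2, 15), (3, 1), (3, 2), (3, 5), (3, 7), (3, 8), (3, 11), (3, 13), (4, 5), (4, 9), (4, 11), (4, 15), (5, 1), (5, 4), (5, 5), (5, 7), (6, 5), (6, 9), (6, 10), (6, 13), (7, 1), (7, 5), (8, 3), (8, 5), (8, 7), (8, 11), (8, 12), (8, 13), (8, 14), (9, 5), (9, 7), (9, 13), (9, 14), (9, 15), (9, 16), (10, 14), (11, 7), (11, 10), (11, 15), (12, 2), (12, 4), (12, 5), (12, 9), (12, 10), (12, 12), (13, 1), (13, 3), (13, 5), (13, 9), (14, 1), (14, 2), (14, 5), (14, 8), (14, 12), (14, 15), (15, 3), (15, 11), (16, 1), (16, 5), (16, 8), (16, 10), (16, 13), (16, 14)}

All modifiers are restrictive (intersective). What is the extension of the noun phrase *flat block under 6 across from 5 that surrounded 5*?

∅

⟦under 6⟧ = {x : ⟨x, 6⟩ ∈ ⟦under⟧} = {3, 6, 9, 10, 12, 14, 16}
⟦across from 5⟧ = {x : ⟨x, 5⟩ ∈ ⟦across from⟧} = {1, 2, 3, 4, 5, 6, 7, 8, 9, 12, 13, 14, 16}
⟦that surrounded 5⟧ = {x : ⟨x, 5⟩ ∈ ⟦surrounded⟧} = {3, 7, 8, 10, 12, 13, 15, 16}
⟦block⟧ = {4, 5, 8, 10, 11, 13, 14, 16}
… ∩ ⟦under 6⟧ = {4, 5, 8, 10, 11, 13, 14, 16} ∩ {3, 6, 9, 10, 12, 14, 16} = {10, 14, 16}
… ∩ ⟦across from 5⟧ = {10, 14, 16} ∩ {1, 2, 3, 4, 5, 6, 7, 8, 9, 12, 13, 14, 16} = {14, 16}
… ∩ ⟦that surrounded 5⟧ = {14, 16} ∩ {3, 7, 8, 10, 12, 13, 15, 16} = {16}
… ∩ ⟦flat⟧ = {16} ∩ {1, 2, 4, 5, 8, 12, 13} = ∅
So ⟦flat block under 6 across from 5 that surrounded 5⟧ = ∅.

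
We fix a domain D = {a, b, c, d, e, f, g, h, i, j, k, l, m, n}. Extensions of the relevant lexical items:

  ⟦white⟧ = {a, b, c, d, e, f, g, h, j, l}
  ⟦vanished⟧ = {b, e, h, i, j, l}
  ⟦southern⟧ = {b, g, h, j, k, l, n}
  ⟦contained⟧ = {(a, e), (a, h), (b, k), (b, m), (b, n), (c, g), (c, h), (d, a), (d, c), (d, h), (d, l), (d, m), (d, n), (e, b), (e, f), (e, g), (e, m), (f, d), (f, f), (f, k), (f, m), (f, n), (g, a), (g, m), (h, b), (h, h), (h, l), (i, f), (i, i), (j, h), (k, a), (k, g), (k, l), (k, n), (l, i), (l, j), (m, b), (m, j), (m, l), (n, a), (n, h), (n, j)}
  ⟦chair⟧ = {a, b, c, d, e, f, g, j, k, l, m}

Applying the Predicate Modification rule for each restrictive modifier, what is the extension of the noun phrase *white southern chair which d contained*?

⟦which d contained⟧ = {x : ⟨d, x⟩ ∈ ⟦contained⟧} = {a, c, h, l, m, n}
⟦chair⟧ = {a, b, c, d, e, f, g, j, k, l, m}
… ∩ ⟦which d contained⟧ = {a, b, c, d, e, f, g, j, k, l, m} ∩ {a, c, h, l, m, n} = {a, c, l, m}
… ∩ ⟦white⟧ = {a, c, l, m} ∩ {a, b, c, d, e, f, g, h, j, l} = {a, c, l}
… ∩ ⟦southern⟧ = {a, c, l} ∩ {b, g, h, j, k, l, n} = {l}
So ⟦white southern chair which d contained⟧ = {l}.

{l}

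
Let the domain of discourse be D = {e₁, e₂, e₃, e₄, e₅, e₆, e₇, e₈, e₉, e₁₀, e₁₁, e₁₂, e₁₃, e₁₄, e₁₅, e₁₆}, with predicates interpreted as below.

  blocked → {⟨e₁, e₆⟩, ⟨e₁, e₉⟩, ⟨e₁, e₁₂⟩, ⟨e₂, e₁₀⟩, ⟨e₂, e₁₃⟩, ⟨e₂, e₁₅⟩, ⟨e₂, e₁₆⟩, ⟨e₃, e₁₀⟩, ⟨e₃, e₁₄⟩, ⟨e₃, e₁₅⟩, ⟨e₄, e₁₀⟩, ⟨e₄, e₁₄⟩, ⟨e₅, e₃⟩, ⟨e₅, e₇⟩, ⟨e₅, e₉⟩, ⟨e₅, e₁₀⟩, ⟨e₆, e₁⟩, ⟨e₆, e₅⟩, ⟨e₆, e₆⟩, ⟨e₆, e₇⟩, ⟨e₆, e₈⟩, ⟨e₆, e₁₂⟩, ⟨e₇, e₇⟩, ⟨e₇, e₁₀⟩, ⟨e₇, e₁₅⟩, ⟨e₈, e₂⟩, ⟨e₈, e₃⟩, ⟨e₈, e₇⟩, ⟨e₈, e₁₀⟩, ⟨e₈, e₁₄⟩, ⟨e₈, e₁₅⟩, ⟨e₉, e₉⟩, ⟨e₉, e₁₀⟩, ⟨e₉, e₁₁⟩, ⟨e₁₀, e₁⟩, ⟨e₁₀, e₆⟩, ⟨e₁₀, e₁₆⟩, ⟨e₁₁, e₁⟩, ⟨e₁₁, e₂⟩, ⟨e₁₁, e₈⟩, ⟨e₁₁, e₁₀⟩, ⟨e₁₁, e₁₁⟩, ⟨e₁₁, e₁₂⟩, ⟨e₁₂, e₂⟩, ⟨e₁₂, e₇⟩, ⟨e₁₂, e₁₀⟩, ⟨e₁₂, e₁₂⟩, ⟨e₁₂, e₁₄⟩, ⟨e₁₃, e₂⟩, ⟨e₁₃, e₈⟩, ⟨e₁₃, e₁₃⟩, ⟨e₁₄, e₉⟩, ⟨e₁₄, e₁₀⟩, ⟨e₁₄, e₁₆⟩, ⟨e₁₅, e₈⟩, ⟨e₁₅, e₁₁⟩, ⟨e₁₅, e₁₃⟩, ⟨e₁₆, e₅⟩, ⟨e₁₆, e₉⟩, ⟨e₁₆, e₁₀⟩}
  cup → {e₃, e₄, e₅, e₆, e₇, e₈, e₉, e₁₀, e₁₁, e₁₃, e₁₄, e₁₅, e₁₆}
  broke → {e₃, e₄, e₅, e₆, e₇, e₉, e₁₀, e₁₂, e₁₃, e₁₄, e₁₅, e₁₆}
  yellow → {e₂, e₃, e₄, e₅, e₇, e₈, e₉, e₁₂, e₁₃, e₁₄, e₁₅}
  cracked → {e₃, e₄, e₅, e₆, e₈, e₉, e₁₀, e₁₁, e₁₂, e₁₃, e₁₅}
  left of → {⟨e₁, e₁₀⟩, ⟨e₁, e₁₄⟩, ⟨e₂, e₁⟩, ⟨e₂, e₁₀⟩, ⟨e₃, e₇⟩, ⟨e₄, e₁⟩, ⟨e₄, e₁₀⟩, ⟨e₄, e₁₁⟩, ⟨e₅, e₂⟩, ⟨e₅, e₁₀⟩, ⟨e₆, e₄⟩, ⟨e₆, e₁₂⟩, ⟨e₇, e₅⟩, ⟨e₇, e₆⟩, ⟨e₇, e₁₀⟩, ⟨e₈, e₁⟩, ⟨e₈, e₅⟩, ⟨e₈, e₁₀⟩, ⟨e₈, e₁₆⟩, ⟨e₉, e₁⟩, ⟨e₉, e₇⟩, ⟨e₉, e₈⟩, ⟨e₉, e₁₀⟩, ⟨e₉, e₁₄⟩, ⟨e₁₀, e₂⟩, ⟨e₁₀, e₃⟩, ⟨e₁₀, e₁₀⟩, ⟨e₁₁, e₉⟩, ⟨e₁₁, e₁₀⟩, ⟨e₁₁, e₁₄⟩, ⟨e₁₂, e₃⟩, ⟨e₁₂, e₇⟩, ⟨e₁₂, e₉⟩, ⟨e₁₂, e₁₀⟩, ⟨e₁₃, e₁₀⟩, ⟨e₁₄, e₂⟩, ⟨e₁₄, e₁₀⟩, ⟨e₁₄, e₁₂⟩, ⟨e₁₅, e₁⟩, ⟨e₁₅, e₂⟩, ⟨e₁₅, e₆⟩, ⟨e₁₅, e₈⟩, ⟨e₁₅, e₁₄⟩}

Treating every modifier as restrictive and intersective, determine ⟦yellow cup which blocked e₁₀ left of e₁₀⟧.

⟦which blocked e₁₀⟧ = {x : ⟨x, e₁₀⟩ ∈ ⟦blocked⟧} = {e₂, e₃, e₄, e₅, e₇, e₈, e₉, e₁₁, e₁₂, e₁₄, e₁₆}
⟦left of e₁₀⟧ = {x : ⟨x, e₁₀⟩ ∈ ⟦left of⟧} = {e₁, e₂, e₄, e₅, e₇, e₈, e₉, e₁₀, e₁₁, e₁₂, e₁₃, e₁₄}
⟦cup⟧ = {e₃, e₄, e₅, e₆, e₇, e₈, e₉, e₁₀, e₁₁, e₁₃, e₁₄, e₁₅, e₁₆}
… ∩ ⟦which blocked e₁₀⟧ = {e₃, e₄, e₅, e₆, e₇, e₈, e₉, e₁₀, e₁₁, e₁₃, e₁₄, e₁₅, e₁₆} ∩ {e₂, e₃, e₄, e₅, e₇, e₈, e₉, e₁₁, e₁₂, e₁₄, e₁₆} = {e₃, e₄, e₅, e₇, e₈, e₉, e₁₁, e₁₄, e₁₆}
… ∩ ⟦left of e₁₀⟧ = {e₃, e₄, e₅, e₇, e₈, e₉, e₁₁, e₁₄, e₁₆} ∩ {e₁, e₂, e₄, e₅, e₇, e₈, e₉, e₁₀, e₁₁, e₁₂, e₁₃, e₁₄} = {e₄, e₅, e₇, e₈, e₉, e₁₁, e₁₄}
… ∩ ⟦yellow⟧ = {e₄, e₅, e₇, e₈, e₉, e₁₁, e₁₄} ∩ {e₂, e₃, e₄, e₅, e₇, e₈, e₉, e₁₂, e₁₃, e₁₄, e₁₅} = {e₄, e₅, e₇, e₈, e₉, e₁₄}
So ⟦yellow cup which blocked e₁₀ left of e₁₀⟧ = {e₄, e₅, e₇, e₈, e₉, e₁₄}.

{e₄, e₅, e₇, e₈, e₉, e₁₄}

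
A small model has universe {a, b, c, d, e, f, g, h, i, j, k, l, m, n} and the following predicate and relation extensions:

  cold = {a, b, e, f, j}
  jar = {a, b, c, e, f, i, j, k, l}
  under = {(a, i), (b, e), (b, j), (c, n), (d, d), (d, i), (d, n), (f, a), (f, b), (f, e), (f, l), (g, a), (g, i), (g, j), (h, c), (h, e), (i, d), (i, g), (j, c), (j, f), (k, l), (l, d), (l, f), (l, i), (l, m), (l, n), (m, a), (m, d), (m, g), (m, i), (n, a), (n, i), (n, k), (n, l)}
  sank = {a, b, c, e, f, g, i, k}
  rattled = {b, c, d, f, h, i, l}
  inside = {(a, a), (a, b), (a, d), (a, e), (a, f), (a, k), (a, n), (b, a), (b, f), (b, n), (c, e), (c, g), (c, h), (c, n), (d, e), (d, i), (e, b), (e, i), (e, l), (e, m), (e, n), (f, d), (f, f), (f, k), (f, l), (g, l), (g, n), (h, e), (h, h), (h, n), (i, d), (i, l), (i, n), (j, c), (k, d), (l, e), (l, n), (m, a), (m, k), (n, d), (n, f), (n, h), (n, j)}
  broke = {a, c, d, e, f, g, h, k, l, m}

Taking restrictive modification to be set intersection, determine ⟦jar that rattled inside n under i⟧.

⟦that rattled⟧ = ⟦rattled⟧ = {b, c, d, f, h, i, l}
⟦inside n⟧ = {x : ⟨x, n⟩ ∈ ⟦inside⟧} = {a, b, c, e, g, h, i, l}
⟦under i⟧ = {x : ⟨x, i⟩ ∈ ⟦under⟧} = {a, d, g, l, m, n}
⟦jar⟧ = {a, b, c, e, f, i, j, k, l}
… ∩ ⟦that rattled⟧ = {a, b, c, e, f, i, j, k, l} ∩ {b, c, d, f, h, i, l} = {b, c, f, i, l}
… ∩ ⟦inside n⟧ = {b, c, f, i, l} ∩ {a, b, c, e, g, h, i, l} = {b, c, i, l}
… ∩ ⟦under i⟧ = {b, c, i, l} ∩ {a, d, g, l, m, n} = {l}
So ⟦jar that rattled inside n under i⟧ = {l}.

{l}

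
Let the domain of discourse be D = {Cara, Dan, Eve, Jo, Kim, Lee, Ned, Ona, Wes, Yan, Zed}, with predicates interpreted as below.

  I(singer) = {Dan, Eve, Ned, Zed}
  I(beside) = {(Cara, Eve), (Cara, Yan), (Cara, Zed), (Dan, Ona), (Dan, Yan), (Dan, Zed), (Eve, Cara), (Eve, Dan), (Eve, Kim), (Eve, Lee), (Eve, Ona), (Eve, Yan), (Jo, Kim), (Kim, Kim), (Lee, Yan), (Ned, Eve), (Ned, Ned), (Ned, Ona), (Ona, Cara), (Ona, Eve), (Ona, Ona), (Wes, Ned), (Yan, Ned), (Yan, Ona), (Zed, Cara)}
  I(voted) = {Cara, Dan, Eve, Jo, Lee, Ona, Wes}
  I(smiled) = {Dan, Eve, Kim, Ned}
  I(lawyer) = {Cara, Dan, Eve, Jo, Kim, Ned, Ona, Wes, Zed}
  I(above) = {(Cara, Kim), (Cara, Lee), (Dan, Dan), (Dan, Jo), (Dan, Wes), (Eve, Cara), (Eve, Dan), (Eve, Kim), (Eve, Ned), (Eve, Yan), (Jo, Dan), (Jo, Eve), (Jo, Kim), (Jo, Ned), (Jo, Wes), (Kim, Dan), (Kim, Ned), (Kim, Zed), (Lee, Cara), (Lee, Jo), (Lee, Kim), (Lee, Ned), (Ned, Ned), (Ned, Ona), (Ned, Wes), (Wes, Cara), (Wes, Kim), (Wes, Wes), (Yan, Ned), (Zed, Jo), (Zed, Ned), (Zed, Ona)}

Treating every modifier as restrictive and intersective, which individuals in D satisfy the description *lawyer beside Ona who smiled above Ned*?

{Eve, Ned}

⟦beside Ona⟧ = {x : ⟨x, Ona⟩ ∈ ⟦beside⟧} = {Dan, Eve, Ned, Ona, Yan}
⟦who smiled⟧ = ⟦smiled⟧ = {Dan, Eve, Kim, Ned}
⟦above Ned⟧ = {x : ⟨x, Ned⟩ ∈ ⟦above⟧} = {Eve, Jo, Kim, Lee, Ned, Yan, Zed}
⟦lawyer⟧ = {Cara, Dan, Eve, Jo, Kim, Ned, Ona, Wes, Zed}
… ∩ ⟦beside Ona⟧ = {Cara, Dan, Eve, Jo, Kim, Ned, Ona, Wes, Zed} ∩ {Dan, Eve, Ned, Ona, Yan} = {Dan, Eve, Ned, Ona}
… ∩ ⟦who smiled⟧ = {Dan, Eve, Ned, Ona} ∩ {Dan, Eve, Kim, Ned} = {Dan, Eve, Ned}
… ∩ ⟦above Ned⟧ = {Dan, Eve, Ned} ∩ {Eve, Jo, Kim, Lee, Ned, Yan, Zed} = {Eve, Ned}
So ⟦lawyer beside Ona who smiled above Ned⟧ = {Eve, Ned}.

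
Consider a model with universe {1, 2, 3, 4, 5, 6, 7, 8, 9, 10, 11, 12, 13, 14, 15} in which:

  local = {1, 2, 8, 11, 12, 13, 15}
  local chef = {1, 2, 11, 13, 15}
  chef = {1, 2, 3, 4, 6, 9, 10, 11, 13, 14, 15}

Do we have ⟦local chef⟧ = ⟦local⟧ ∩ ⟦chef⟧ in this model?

yes

⟦local⟧ ∩ ⟦chef⟧ = {1, 2, 8, 11, 12, 13, 15} ∩ {1, 2, 3, 4, 6, 9, 10, 11, 13, 14, 15} = {1, 2, 11, 13, 15}
Observed ⟦local chef⟧ = {1, 2, 11, 13, 15}.
These coincide, so the modifier is intersective here.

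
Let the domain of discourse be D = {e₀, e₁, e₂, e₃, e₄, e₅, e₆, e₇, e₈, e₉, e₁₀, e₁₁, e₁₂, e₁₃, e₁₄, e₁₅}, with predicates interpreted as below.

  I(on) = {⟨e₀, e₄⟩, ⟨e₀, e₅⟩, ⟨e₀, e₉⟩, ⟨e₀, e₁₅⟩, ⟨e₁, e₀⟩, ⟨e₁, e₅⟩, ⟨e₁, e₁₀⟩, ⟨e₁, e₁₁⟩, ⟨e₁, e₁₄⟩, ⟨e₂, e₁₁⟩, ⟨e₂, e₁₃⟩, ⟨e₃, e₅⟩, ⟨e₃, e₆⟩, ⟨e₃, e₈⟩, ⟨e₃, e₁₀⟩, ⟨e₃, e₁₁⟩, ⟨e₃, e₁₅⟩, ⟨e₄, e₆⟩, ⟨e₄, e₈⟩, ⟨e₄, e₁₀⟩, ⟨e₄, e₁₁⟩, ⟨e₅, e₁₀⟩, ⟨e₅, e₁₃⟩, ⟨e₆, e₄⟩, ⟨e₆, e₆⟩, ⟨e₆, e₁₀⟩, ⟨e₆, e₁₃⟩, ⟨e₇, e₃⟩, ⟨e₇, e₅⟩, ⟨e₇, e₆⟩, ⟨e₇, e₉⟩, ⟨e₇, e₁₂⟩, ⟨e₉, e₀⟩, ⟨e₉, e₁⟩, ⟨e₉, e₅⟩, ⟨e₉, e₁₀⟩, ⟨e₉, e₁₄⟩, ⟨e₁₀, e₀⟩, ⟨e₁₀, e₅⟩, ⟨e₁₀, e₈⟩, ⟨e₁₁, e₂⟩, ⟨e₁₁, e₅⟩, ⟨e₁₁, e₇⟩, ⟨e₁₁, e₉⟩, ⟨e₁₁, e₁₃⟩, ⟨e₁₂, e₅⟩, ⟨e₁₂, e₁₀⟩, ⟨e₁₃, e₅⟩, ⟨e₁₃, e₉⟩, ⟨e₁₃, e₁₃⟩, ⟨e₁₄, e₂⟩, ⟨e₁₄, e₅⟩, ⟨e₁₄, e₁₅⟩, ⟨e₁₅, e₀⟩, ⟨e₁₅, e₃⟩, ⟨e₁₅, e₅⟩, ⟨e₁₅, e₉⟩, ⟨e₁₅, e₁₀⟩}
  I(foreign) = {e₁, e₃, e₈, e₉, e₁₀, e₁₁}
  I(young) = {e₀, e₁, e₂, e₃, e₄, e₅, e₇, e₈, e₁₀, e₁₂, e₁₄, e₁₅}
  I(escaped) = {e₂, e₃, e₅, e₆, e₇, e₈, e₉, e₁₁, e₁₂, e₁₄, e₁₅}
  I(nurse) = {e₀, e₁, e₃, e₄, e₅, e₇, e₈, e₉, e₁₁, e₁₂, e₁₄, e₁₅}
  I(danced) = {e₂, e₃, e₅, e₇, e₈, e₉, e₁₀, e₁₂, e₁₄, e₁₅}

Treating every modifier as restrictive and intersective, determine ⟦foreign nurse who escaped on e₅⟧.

{e₃, e₉, e₁₁}

⟦who escaped⟧ = ⟦escaped⟧ = {e₂, e₃, e₅, e₆, e₇, e₈, e₉, e₁₁, e₁₂, e₁₄, e₁₅}
⟦on e₅⟧ = {x : ⟨x, e₅⟩ ∈ ⟦on⟧} = {e₀, e₁, e₃, e₇, e₉, e₁₀, e₁₁, e₁₂, e₁₃, e₁₄, e₁₅}
⟦nurse⟧ = {e₀, e₁, e₃, e₄, e₅, e₇, e₈, e₉, e₁₁, e₁₂, e₁₄, e₁₅}
… ∩ ⟦who escaped⟧ = {e₀, e₁, e₃, e₄, e₅, e₇, e₈, e₉, e₁₁, e₁₂, e₁₄, e₁₅} ∩ {e₂, e₃, e₅, e₆, e₇, e₈, e₉, e₁₁, e₁₂, e₁₄, e₁₅} = {e₃, e₅, e₇, e₈, e₉, e₁₁, e₁₂, e₁₄, e₁₅}
… ∩ ⟦on e₅⟧ = {e₃, e₅, e₇, e₈, e₉, e₁₁, e₁₂, e₁₄, e₁₅} ∩ {e₀, e₁, e₃, e₇, e₉, e₁₀, e₁₁, e₁₂, e₁₃, e₁₄, e₁₅} = {e₃, e₇, e₉, e₁₁, e₁₂, e₁₄, e₁₅}
… ∩ ⟦foreign⟧ = {e₃, e₇, e₉, e₁₁, e₁₂, e₁₄, e₁₅} ∩ {e₁, e₃, e₈, e₉, e₁₀, e₁₁} = {e₃, e₉, e₁₁}
So ⟦foreign nurse who escaped on e₅⟧ = {e₃, e₉, e₁₁}.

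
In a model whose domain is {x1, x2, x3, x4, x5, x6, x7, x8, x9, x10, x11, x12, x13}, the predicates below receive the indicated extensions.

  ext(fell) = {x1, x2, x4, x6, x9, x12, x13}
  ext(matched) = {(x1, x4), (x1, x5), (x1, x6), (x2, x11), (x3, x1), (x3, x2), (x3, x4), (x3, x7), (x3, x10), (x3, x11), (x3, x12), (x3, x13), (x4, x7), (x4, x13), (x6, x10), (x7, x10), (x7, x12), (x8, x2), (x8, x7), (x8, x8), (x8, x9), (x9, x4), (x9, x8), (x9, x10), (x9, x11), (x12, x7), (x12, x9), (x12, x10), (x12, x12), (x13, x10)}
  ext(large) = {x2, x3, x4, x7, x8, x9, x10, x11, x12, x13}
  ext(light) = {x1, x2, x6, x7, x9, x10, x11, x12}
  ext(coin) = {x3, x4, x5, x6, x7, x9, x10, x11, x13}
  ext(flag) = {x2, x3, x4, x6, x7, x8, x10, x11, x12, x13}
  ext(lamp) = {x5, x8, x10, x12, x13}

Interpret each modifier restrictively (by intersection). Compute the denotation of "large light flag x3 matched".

⟦x3 matched⟧ = {x : ⟨x3, x⟩ ∈ ⟦matched⟧} = {x1, x2, x4, x7, x10, x11, x12, x13}
⟦flag⟧ = {x2, x3, x4, x6, x7, x8, x10, x11, x12, x13}
… ∩ ⟦x3 matched⟧ = {x2, x3, x4, x6, x7, x8, x10, x11, x12, x13} ∩ {x1, x2, x4, x7, x10, x11, x12, x13} = {x2, x4, x7, x10, x11, x12, x13}
… ∩ ⟦large⟧ = {x2, x4, x7, x10, x11, x12, x13} ∩ {x2, x3, x4, x7, x8, x9, x10, x11, x12, x13} = {x2, x4, x7, x10, x11, x12, x13}
… ∩ ⟦light⟧ = {x2, x4, x7, x10, x11, x12, x13} ∩ {x1, x2, x6, x7, x9, x10, x11, x12} = {x2, x7, x10, x11, x12}
So ⟦large light flag x3 matched⟧ = {x2, x7, x10, x11, x12}.

{x2, x7, x10, x11, x12}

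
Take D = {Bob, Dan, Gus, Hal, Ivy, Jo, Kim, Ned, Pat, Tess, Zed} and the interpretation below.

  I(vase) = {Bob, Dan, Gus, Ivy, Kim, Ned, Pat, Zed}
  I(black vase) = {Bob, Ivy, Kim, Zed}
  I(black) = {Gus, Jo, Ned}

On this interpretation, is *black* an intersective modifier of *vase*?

⟦black⟧ ∩ ⟦vase⟧ = {Gus, Jo, Ned} ∩ {Bob, Dan, Gus, Ivy, Kim, Ned, Pat, Zed} = {Gus, Ned}
Observed ⟦black vase⟧ = {Bob, Ivy, Kim, Zed}.
These differ, so the modifier is not intersective in this model.

no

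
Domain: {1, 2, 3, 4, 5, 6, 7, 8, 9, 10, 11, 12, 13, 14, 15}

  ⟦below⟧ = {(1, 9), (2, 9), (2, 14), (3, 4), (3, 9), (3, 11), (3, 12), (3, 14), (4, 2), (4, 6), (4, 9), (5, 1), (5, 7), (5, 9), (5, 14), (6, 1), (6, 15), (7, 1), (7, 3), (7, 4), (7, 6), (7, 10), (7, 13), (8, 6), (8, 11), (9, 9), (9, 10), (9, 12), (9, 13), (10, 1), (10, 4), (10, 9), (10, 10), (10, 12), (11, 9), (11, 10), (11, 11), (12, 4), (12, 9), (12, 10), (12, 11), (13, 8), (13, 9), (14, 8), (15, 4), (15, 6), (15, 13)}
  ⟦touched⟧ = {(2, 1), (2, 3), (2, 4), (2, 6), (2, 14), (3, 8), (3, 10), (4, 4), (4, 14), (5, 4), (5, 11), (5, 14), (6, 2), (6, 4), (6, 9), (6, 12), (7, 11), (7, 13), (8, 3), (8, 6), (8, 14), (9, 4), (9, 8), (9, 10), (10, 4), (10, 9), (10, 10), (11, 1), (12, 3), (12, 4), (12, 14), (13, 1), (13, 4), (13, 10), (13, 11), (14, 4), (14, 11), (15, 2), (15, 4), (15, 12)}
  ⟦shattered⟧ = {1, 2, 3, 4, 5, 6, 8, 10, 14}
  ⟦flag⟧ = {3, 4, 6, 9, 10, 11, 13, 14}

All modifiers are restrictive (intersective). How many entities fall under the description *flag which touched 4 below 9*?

4

⟦which touched 4⟧ = {x : ⟨x, 4⟩ ∈ ⟦touched⟧} = {2, 4, 5, 6, 9, 10, 12, 13, 14, 15}
⟦below 9⟧ = {x : ⟨x, 9⟩ ∈ ⟦below⟧} = {1, 2, 3, 4, 5, 9, 10, 11, 12, 13}
⟦flag⟧ = {3, 4, 6, 9, 10, 11, 13, 14}
… ∩ ⟦which touched 4⟧ = {3, 4, 6, 9, 10, 11, 13, 14} ∩ {2, 4, 5, 6, 9, 10, 12, 13, 14, 15} = {4, 6, 9, 10, 13, 14}
… ∩ ⟦below 9⟧ = {4, 6, 9, 10, 13, 14} ∩ {1, 2, 3, 4, 5, 9, 10, 11, 12, 13} = {4, 9, 10, 13}
⟦flag which touched 4 below 9⟧ = {4, 9, 10, 13}, so the cardinality is 4.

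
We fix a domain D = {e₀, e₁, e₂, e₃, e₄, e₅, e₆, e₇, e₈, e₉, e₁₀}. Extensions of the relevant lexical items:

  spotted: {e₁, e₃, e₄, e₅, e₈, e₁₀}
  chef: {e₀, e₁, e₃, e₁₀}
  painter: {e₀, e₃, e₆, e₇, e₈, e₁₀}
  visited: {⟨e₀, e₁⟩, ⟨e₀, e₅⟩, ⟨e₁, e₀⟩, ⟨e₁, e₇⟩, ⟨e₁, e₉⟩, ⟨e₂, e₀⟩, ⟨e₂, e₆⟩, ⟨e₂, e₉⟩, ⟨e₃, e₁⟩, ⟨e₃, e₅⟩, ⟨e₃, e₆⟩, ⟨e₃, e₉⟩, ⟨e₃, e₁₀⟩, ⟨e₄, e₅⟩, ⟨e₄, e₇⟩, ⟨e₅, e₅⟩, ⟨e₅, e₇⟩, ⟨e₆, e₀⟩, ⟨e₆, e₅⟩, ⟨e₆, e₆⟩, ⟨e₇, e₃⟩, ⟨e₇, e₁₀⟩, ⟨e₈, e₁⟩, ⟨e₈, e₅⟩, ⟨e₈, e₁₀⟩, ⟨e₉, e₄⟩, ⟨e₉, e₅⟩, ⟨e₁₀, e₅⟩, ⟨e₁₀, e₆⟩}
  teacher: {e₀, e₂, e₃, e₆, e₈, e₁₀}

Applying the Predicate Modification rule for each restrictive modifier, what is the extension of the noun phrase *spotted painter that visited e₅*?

⟦that visited e₅⟧ = {x : ⟨x, e₅⟩ ∈ ⟦visited⟧} = {e₀, e₃, e₄, e₅, e₆, e₈, e₉, e₁₀}
⟦painter⟧ = {e₀, e₃, e₆, e₇, e₈, e₁₀}
… ∩ ⟦that visited e₅⟧ = {e₀, e₃, e₆, e₇, e₈, e₁₀} ∩ {e₀, e₃, e₄, e₅, e₆, e₈, e₉, e₁₀} = {e₀, e₃, e₆, e₈, e₁₀}
… ∩ ⟦spotted⟧ = {e₀, e₃, e₆, e₈, e₁₀} ∩ {e₁, e₃, e₄, e₅, e₈, e₁₀} = {e₃, e₈, e₁₀}
So ⟦spotted painter that visited e₅⟧ = {e₃, e₈, e₁₀}.

{e₃, e₈, e₁₀}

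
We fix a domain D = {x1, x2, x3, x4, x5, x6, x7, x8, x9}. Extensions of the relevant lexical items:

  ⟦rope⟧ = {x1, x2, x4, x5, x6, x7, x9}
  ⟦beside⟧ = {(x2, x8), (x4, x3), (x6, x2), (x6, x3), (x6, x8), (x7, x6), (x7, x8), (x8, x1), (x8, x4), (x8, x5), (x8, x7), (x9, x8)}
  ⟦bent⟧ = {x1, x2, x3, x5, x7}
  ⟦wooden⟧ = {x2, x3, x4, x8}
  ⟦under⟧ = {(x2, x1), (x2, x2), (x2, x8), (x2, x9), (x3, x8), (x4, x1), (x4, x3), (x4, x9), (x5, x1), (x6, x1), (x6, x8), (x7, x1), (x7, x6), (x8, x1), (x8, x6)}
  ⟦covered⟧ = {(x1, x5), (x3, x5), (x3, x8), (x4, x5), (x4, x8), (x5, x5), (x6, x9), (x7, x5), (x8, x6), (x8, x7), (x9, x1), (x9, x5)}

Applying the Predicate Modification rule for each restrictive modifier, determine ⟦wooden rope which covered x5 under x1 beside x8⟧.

{}

⟦which covered x5⟧ = {x : ⟨x, x5⟩ ∈ ⟦covered⟧} = {x1, x3, x4, x5, x7, x9}
⟦under x1⟧ = {x : ⟨x, x1⟩ ∈ ⟦under⟧} = {x2, x4, x5, x6, x7, x8}
⟦beside x8⟧ = {x : ⟨x, x8⟩ ∈ ⟦beside⟧} = {x2, x6, x7, x9}
⟦rope⟧ = {x1, x2, x4, x5, x6, x7, x9}
… ∩ ⟦which covered x5⟧ = {x1, x2, x4, x5, x6, x7, x9} ∩ {x1, x3, x4, x5, x7, x9} = {x1, x4, x5, x7, x9}
… ∩ ⟦under x1⟧ = {x1, x4, x5, x7, x9} ∩ {x2, x4, x5, x6, x7, x8} = {x4, x5, x7}
… ∩ ⟦beside x8⟧ = {x4, x5, x7} ∩ {x2, x6, x7, x9} = {x7}
… ∩ ⟦wooden⟧ = {x7} ∩ {x2, x3, x4, x8} = ∅
So ⟦wooden rope which covered x5 under x1 beside x8⟧ = {}.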